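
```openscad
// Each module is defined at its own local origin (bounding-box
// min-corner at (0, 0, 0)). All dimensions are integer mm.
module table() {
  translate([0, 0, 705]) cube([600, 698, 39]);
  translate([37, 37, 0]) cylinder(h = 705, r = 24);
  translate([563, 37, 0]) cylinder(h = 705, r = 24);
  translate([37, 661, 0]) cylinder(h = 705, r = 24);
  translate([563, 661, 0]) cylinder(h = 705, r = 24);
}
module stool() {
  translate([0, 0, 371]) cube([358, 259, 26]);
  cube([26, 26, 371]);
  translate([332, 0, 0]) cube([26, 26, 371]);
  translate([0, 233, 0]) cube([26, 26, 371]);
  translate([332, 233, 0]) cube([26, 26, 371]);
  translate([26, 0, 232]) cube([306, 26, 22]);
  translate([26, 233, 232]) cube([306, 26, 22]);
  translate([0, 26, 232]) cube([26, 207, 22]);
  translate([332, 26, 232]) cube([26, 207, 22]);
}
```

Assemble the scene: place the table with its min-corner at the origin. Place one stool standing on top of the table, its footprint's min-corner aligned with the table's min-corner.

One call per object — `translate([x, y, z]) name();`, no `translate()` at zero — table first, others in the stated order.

table();
translate([0, 0, 744]) stool();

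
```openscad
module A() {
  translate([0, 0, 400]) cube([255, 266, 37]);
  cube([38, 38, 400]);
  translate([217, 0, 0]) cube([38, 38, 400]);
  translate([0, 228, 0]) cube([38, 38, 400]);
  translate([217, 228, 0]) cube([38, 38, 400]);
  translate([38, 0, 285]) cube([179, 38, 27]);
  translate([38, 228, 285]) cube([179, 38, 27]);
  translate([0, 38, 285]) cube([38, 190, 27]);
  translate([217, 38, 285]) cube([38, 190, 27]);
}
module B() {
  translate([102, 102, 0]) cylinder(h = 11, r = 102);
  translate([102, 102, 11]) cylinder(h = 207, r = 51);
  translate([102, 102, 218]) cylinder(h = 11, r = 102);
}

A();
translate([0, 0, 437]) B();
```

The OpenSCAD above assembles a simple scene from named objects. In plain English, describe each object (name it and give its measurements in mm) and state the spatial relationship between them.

A is a simple wooden stool: a rectangular seat 255 mm (x) by 266 mm (y), 37 mm thick, top face at z = 437 mm, on four square legs, each 38×38 mm in cross-section. The legs rest on z = 0, each flush with a corner of the seat. Four stretchers, 38 mm wide and 27 mm tall, connect adjacent legs with their undersides at z = 285 mm, each running between the inner faces of the legs it joins and aligned with the legs' outer faces on the other axis.

B is a spool: two coaxial disc flanges of radius 102 mm and thickness 11 mm, joined by a core cylinder of radius 51 mm and height 207 mm. The lower flange rests on z = 0 and the three cylinders share a vertical axis.

The spool is on top of the stool.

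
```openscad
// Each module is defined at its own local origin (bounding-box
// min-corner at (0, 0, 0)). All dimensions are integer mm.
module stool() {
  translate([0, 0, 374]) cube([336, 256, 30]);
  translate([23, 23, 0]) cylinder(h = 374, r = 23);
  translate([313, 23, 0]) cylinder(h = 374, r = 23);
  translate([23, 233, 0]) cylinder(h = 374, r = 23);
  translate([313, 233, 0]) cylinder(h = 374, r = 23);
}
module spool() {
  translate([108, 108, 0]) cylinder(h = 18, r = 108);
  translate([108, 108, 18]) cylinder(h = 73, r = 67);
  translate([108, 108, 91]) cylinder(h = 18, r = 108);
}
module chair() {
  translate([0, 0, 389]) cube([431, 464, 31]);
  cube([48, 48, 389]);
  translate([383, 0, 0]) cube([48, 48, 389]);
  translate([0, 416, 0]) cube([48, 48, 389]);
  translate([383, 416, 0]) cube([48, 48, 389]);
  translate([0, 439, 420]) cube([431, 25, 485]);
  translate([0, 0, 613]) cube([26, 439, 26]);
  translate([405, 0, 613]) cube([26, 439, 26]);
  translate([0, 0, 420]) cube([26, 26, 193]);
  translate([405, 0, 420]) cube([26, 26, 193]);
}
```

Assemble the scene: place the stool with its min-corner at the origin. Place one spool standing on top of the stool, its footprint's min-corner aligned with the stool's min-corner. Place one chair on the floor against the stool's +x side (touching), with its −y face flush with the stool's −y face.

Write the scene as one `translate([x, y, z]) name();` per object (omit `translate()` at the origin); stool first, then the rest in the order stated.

stool();
translate([0, 0, 404]) spool();
translate([336, 0, 0]) chair();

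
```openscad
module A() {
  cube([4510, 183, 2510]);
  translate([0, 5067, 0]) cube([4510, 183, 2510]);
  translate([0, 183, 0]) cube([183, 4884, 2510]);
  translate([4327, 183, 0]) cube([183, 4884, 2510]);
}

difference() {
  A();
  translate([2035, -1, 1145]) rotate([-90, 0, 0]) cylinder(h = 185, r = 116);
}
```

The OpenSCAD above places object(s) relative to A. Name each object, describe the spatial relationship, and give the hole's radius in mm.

The subtracted cylinder has r = 116 mm.

A is a house frame. The house frame has a circular hole through its front wall. The hole's radius is 116 mm.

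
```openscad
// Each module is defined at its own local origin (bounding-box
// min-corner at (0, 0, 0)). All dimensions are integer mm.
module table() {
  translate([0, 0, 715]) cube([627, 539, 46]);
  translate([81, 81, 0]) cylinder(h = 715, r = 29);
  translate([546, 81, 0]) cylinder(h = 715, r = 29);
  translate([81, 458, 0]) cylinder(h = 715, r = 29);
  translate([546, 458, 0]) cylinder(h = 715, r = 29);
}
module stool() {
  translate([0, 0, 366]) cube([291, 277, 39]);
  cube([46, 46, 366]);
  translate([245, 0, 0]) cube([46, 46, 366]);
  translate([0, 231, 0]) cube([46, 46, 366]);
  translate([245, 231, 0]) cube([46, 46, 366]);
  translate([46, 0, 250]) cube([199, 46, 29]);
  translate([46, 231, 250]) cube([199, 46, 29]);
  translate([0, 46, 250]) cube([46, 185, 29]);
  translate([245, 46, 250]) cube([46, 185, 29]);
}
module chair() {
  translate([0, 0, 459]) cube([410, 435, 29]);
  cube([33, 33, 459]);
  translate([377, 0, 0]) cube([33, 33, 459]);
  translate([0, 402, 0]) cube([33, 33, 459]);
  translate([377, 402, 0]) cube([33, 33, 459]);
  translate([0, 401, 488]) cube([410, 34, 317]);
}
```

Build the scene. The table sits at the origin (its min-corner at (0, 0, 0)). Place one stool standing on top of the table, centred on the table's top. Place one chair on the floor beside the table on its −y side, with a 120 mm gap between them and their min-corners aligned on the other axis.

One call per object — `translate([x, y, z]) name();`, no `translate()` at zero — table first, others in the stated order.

table();
translate([168, 131, 761]) stool();
translate([0, -555, 0]) chair();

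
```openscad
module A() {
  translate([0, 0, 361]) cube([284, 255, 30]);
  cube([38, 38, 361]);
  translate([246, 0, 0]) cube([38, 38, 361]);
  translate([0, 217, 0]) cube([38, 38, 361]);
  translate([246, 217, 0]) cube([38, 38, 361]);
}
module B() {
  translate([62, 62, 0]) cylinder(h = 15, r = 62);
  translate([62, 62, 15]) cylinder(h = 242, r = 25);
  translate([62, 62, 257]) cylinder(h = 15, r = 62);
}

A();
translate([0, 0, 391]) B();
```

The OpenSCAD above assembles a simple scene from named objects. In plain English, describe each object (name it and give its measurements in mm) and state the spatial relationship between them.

A is a four-legged stool. The seat is a 284×255×30 mm slab whose top surface is at z = 391 mm; four square legs, each 38×38 mm in cross-section, run from the floor (z = 0) to the underside of the seat, each flush with a corner of the seat.

B is a spool: two coaxial disc flanges of radius 62 mm and thickness 15 mm, joined by a core cylinder of radius 25 mm and height 242 mm. The lower flange rests on z = 0 and the three cylinders share a vertical axis.

The spool is on top of the stool.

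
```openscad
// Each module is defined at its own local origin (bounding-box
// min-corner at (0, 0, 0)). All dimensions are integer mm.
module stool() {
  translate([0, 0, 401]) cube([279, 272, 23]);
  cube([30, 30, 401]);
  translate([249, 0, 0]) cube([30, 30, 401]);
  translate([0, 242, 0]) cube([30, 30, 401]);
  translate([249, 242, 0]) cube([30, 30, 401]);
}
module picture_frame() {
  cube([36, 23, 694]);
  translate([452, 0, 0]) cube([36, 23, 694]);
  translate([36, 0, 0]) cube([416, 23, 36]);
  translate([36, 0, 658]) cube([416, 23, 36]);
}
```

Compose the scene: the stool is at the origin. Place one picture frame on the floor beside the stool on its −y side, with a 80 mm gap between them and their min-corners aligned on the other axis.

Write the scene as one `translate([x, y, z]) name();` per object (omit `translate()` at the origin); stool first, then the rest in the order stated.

stool();
translate([0, -103, 0]) picture_frame();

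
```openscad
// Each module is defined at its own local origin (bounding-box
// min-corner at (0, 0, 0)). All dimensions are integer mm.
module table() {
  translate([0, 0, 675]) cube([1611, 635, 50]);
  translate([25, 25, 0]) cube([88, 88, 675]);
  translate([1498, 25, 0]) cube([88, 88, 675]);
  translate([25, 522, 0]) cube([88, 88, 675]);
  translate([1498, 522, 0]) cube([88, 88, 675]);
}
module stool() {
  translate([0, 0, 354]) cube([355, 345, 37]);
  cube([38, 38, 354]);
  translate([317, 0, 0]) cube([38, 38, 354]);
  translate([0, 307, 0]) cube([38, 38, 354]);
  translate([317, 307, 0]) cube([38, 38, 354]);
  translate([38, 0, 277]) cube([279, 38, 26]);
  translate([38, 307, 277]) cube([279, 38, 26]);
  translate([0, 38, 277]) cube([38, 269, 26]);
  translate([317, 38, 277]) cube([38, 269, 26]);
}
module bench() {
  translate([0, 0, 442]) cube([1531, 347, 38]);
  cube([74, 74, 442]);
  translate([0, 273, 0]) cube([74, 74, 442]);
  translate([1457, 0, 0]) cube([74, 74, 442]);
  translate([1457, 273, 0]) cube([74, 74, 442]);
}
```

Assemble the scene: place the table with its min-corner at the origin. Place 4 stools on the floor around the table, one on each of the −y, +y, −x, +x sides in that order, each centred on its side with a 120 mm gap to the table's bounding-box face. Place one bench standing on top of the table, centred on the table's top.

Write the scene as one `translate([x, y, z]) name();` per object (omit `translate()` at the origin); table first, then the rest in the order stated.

table();
translate([628, -465, 0]) stool();
translate([628, 755, 0]) stool();
translate([-475, 145, 0]) stool();
translate([1731, 145, 0]) stool();
translate([40, 144, 725]) bench();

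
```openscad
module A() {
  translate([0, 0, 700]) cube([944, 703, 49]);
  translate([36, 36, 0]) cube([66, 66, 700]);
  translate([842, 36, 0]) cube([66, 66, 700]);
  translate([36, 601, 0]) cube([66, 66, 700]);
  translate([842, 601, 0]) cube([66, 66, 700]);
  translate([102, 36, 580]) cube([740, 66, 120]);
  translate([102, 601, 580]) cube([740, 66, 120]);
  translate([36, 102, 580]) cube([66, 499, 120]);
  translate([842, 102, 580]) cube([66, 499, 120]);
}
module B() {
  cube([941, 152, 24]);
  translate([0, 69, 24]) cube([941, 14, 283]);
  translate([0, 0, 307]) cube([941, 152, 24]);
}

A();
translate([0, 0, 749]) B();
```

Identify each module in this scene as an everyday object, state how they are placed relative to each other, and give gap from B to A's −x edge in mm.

The I-beam's min-x is at 0; the table's min-x is 0; gap = 0 mm.

A is a table. B is an I-beam. The I-beam is on top of the table. The gap from the I-beam to the table's −x edge is 0 mm.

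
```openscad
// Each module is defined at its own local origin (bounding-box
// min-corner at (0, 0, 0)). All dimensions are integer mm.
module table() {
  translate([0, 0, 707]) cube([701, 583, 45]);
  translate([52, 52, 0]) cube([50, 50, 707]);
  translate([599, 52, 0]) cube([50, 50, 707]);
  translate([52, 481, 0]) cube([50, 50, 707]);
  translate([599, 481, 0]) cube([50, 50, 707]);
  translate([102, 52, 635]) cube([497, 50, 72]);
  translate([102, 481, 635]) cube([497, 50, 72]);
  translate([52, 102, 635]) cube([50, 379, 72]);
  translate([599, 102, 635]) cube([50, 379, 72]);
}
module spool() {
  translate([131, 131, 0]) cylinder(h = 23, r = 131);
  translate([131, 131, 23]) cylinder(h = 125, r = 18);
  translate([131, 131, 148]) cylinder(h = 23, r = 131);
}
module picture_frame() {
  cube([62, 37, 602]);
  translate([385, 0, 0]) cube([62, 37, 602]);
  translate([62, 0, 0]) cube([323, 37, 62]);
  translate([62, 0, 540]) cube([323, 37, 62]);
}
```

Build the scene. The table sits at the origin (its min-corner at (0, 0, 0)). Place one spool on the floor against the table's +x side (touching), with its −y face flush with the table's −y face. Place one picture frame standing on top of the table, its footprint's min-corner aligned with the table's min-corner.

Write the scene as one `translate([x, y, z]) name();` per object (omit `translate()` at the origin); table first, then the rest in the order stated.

table();
translate([701, 0, 0]) spool();
translate([0, 0, 752]) picture_frame();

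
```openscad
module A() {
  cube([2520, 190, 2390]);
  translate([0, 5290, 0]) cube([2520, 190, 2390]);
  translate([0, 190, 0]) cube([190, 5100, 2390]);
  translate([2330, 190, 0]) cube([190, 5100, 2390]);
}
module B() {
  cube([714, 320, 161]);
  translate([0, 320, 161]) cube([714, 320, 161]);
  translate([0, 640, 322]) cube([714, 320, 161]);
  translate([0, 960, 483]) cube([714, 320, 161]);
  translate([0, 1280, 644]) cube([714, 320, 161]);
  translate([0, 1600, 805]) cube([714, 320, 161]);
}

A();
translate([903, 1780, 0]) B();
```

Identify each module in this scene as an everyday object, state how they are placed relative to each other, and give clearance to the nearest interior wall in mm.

Clearances: x = 713, y = 1590; minimum 713 mm.

A is a house frame. B is a staircase. The staircase sits inside the house frame, centred. The clearance to the nearest interior wall is 713 mm.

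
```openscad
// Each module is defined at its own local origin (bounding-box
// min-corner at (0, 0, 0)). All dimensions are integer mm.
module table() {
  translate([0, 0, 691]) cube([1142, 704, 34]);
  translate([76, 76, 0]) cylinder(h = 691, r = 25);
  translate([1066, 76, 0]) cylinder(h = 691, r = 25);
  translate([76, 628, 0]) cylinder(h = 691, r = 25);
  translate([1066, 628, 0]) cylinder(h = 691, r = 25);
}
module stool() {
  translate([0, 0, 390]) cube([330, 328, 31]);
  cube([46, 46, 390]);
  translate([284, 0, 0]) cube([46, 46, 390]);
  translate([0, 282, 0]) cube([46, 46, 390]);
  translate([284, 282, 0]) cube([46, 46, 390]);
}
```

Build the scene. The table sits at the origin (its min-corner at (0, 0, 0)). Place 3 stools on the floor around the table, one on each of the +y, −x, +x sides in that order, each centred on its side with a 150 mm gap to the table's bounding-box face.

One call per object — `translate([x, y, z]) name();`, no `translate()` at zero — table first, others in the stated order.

table();
translate([406, 854, 0]) stool();
translate([-480, 188, 0]) stool();
translate([1292, 188, 0]) stool();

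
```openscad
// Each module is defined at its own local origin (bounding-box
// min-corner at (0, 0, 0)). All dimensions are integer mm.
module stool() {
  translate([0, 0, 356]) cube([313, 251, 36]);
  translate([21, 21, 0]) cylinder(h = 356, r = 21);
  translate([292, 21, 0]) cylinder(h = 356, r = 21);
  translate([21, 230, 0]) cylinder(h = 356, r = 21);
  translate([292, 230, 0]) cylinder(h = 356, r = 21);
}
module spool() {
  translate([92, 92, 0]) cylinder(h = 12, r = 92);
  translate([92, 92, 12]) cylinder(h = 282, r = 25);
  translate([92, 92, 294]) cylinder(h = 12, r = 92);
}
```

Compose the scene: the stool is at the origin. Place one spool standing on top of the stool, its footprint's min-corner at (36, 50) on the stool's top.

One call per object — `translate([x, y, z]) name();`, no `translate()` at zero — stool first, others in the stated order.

stool();
translate([36, 50, 392]) spool();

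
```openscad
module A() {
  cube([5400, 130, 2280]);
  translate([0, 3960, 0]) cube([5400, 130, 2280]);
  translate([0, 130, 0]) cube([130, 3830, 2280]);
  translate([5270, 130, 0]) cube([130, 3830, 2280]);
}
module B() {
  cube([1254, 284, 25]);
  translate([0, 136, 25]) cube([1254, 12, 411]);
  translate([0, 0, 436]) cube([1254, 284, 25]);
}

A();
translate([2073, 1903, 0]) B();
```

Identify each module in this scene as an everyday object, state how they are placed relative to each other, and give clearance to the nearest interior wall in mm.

Clearances: x = 1943, y = 1773; minimum 1773 mm.

A is a house frame. B is an I-beam. The I-beam sits inside the house frame, centred. The clearance to the nearest interior wall is 1773 mm.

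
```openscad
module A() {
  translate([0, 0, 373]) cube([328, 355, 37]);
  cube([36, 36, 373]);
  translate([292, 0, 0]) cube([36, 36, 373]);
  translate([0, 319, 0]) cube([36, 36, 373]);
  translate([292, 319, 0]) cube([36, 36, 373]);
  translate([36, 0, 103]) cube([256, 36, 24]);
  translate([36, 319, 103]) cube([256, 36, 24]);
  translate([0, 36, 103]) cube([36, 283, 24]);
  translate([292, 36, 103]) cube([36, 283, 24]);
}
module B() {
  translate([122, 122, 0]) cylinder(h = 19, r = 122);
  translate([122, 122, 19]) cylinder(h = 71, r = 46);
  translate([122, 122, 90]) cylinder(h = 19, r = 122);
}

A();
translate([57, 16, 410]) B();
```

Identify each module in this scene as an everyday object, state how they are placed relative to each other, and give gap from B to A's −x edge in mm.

A is a stool. B is a spool. The spool is on top of the stool. The gap from the spool to the stool's −x edge is 57 mm.

The spool's min-x is at 57; the stool's min-x is 0; gap = 57 mm.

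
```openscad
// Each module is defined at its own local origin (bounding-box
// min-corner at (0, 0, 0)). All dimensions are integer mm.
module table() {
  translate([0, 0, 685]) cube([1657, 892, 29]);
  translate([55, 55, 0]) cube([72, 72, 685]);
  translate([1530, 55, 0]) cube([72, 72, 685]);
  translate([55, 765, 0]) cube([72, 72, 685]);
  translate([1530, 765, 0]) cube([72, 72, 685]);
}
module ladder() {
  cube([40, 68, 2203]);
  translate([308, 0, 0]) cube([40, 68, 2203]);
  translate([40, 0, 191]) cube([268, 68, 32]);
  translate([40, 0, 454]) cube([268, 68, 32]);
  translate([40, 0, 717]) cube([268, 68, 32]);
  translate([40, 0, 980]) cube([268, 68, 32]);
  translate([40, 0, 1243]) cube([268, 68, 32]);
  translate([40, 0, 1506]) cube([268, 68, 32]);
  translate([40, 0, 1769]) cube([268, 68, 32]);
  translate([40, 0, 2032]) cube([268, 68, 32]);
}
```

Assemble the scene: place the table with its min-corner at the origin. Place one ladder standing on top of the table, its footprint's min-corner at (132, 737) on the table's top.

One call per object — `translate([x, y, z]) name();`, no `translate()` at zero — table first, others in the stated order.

table();
translate([132, 737, 714]) ladder();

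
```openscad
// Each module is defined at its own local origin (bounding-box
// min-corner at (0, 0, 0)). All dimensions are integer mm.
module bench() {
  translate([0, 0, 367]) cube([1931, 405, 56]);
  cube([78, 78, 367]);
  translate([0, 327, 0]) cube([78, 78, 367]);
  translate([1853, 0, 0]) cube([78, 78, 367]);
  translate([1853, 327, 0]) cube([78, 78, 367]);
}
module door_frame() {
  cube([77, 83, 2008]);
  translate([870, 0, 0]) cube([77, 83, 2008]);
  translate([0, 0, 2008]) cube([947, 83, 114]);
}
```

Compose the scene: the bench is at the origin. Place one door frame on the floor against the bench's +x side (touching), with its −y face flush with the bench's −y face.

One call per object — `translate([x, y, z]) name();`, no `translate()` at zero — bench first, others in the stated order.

bench();
translate([1931, 0, 0]) door_frame();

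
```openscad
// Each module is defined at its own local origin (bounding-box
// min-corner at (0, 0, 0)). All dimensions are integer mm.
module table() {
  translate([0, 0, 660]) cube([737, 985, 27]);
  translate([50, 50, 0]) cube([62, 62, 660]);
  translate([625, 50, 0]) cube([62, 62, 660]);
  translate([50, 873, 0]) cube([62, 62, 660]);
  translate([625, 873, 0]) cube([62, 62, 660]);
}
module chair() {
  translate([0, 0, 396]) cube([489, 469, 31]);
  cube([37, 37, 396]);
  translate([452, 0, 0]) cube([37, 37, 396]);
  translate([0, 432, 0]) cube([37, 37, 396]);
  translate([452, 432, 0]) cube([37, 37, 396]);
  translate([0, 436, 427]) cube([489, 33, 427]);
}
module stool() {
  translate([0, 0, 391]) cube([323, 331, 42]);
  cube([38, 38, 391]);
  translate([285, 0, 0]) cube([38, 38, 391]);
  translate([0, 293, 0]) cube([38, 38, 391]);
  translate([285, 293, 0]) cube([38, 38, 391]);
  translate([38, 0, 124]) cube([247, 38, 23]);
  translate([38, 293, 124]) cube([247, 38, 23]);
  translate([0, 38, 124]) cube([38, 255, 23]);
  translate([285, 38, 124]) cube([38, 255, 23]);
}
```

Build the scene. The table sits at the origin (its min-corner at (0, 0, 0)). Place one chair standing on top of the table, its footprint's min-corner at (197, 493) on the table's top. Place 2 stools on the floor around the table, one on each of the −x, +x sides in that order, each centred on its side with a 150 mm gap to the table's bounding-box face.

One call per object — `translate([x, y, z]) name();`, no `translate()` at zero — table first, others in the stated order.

table();
translate([197, 493, 687]) chair();
translate([-473, 327, 0]) stool();
translate([887, 327, 0]) stool();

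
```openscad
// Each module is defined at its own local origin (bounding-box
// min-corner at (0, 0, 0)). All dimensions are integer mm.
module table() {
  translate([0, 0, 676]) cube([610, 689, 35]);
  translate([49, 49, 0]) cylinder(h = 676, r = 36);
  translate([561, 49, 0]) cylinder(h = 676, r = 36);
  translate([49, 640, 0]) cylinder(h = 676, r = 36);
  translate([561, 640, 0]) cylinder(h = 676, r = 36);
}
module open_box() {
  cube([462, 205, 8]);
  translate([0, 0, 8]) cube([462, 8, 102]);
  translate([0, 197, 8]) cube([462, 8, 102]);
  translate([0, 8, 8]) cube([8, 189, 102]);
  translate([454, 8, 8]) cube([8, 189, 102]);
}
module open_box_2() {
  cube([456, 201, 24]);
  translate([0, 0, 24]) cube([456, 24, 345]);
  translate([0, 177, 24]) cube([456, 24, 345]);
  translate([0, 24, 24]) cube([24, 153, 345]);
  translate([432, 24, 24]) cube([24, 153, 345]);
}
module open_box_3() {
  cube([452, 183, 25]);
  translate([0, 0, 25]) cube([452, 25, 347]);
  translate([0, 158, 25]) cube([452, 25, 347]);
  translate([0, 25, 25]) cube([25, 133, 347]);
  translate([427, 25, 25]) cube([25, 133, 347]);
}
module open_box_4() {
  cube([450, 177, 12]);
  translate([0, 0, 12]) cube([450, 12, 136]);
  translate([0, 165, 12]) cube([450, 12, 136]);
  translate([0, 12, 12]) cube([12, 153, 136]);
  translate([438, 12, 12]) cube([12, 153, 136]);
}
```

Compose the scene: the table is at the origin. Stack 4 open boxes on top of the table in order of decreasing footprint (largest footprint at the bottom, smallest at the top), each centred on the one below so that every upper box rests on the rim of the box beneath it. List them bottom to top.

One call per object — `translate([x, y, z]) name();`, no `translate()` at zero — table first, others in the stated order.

table();
translate([74, 242, 711]) open_box();
translate([77, 244, 821]) open_box_2();
translate([79, 253, 1190]) open_box_3();
translate([80, 256, 1562]) open_box_4();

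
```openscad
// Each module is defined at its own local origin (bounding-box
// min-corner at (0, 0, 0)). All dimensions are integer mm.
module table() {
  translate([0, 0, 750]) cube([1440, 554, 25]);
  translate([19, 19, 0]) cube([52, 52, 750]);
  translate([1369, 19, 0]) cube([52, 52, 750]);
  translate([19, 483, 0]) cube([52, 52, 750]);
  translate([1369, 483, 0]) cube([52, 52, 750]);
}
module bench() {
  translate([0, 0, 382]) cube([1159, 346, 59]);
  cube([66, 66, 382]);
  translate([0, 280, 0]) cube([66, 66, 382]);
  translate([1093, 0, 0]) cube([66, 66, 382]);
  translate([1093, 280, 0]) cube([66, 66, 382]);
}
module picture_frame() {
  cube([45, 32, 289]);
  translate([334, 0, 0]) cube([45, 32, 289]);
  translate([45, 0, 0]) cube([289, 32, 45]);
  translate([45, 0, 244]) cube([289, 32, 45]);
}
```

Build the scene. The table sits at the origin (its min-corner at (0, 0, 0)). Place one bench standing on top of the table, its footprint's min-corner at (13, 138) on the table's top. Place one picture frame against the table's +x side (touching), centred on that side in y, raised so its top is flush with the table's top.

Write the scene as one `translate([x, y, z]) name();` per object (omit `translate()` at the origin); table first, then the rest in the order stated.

table();
translate([13, 138, 775]) bench();
translate([1440, 261, 486]) picture_frame();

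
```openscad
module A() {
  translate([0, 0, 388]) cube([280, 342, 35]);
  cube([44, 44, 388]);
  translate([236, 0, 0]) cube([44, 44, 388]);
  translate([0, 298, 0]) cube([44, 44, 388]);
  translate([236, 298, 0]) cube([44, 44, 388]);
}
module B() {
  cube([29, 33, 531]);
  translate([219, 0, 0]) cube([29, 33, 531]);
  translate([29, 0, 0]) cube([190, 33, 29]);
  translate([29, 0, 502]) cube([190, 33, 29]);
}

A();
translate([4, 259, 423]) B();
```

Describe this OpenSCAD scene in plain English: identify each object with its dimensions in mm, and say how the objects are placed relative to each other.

A is a four-legged stool. The seat is 280×342 mm, 35 mm thick, top at z = 423 mm. It stands on four square legs, each 44×44 mm in cross-section, from z = 0 to the seat underside, each flush with a corner of the seat.

B is a picture frame with a 190×473 mm rectangular opening (x by z) and a uniform 29 mm border on every side. Frame depth is 33 mm along y. It is built from two vertical stiles running the full outside height and two horizontal rails spanning the gap between the stiles.

The picture frame is on top of the stool.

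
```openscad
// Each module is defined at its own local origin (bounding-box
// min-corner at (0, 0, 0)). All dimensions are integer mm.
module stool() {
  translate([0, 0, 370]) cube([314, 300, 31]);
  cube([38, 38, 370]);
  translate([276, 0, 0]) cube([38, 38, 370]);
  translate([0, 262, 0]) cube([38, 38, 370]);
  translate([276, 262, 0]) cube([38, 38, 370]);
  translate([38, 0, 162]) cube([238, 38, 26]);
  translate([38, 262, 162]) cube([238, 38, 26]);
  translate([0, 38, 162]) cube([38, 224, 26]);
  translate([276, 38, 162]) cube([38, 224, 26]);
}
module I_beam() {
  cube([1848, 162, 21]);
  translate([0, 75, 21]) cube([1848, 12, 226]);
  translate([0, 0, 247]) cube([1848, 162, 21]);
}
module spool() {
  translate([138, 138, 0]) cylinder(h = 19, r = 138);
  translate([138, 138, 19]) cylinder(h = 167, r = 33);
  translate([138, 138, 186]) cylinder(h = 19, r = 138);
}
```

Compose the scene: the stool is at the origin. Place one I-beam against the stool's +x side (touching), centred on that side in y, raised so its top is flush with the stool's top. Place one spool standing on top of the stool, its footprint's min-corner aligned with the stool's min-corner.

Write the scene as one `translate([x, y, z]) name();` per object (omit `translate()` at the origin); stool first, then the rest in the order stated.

stool();
translate([314, 69, 133]) I_beam();
translate([0, 0, 401]) spool();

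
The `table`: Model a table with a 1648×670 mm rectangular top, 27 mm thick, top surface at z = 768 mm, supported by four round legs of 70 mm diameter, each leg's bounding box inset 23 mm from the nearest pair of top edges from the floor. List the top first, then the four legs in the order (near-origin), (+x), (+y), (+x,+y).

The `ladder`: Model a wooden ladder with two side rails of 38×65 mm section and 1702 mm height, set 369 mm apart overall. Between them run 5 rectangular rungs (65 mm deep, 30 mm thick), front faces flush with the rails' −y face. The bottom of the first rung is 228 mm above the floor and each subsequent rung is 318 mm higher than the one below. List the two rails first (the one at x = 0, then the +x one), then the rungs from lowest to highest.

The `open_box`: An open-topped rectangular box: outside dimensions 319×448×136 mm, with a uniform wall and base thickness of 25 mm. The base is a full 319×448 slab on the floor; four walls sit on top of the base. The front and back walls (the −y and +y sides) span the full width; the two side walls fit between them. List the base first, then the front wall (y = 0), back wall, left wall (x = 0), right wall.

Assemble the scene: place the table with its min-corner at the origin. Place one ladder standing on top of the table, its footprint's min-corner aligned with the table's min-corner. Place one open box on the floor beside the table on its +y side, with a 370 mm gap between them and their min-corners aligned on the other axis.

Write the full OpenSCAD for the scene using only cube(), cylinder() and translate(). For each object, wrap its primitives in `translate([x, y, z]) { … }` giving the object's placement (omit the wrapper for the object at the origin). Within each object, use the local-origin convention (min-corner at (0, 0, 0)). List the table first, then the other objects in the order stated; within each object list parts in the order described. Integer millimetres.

translate([0, 0, 741]) cube([1648, 670, 27]);
translate([58, 58, 0]) cylinder(h = 741, r = 35);
translate([1590, 58, 0]) cylinder(h = 741, r = 35);
translate([58, 612, 0]) cylinder(h = 741, r = 35);
translate([1590, 612, 0]) cylinder(h = 741, r = 35);
translate([0, 0, 768]) {
  cube([38, 65, 1702]);
  translate([331, 0, 0]) cube([38, 65, 1702]);
  translate([38, 0, 228]) cube([293, 65, 30]);
  translate([38, 0, 546]) cube([293, 65, 30]);
  translate([38, 0, 864]) cube([293, 65, 30]);
  translate([38, 0, 1182]) cube([293, 65, 30]);
  translate([38, 0, 1500]) cube([293, 65, 30]);
}
translate([0, 1040, 0]) {
  cube([319, 448, 25]);
  translate([0, 0, 25]) cube([319, 25, 111]);
  translate([0, 423, 25]) cube([319, 25, 111]);
  translate([0, 25, 25]) cube([25, 398, 111]);
  translate([294, 25, 25]) cube([25, 398, 111]);
}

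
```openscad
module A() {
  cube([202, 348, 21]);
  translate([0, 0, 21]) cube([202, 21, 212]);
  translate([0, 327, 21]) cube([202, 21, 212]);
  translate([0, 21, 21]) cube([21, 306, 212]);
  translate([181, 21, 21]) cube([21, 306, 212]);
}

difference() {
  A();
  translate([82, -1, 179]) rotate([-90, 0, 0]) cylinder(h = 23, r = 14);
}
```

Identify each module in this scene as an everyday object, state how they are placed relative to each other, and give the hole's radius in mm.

The subtracted cylinder has r = 14 mm.

A is an open box. The open box has a circular hole through its front wall. The hole's radius is 14 mm.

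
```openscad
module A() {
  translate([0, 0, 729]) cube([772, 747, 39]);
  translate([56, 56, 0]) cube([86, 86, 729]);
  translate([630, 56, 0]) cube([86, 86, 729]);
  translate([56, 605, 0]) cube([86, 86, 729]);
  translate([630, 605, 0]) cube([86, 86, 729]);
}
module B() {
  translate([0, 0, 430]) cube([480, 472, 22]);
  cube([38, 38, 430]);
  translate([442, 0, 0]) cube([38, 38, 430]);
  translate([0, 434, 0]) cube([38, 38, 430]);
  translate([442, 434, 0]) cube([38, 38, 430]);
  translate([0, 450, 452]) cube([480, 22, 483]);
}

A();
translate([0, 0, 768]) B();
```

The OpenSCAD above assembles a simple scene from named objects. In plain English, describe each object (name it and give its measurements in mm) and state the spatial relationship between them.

A is a table: top 772 mm (x) × 747 mm (y), 39 mm thick, upper face at z = 768 mm, on four 86×86 mm square legs, each inset 56 mm from the nearest pair of top edges, running from z = 0 to the bottom of the top.

B is a chair. The seat is a 480×472×22 mm slab with its top at z = 452 mm, on four 38×38 mm corner legs (flush with the seat edges, standing on z = 0). A flat backrest 22 mm thick, 483 mm tall, spans the full seat width and rises from the seat top along its +y edge, rear face flush with the rear of the seat.

The chair is on top of the table.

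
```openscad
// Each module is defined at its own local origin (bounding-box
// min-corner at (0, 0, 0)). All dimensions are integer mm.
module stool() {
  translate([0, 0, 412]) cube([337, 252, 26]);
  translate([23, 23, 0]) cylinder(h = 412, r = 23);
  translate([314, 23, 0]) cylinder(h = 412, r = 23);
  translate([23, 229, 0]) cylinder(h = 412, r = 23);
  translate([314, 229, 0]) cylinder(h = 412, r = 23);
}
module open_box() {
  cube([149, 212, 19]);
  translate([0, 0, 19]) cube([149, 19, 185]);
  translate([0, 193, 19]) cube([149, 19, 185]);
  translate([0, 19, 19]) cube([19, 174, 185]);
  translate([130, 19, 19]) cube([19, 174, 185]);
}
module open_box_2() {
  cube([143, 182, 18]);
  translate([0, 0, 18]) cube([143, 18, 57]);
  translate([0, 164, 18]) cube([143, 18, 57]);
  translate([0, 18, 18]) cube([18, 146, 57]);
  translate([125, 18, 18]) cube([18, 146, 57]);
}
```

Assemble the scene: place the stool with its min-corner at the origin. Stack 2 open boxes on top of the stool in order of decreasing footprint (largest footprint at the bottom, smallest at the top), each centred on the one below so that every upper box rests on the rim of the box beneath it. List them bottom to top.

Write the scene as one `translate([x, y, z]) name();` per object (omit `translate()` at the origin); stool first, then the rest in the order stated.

stool();
translate([94, 20, 438]) open_box();
translate([97, 35, 642]) open_box_2();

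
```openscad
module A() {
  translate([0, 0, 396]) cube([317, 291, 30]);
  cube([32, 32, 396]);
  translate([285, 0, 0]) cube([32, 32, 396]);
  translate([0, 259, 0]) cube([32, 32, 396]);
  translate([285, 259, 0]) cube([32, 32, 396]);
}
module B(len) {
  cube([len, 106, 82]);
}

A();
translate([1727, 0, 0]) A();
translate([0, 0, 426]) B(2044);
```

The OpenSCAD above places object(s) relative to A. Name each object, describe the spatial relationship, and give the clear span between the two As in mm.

A is a stool. B is a beam. A beam spans the tops of two stools. The clear span between the two stools is 1410 mm.

Second stool starts at x = 1727; first ends at x = 317; clear span = 1727 − 317 = 1410 mm.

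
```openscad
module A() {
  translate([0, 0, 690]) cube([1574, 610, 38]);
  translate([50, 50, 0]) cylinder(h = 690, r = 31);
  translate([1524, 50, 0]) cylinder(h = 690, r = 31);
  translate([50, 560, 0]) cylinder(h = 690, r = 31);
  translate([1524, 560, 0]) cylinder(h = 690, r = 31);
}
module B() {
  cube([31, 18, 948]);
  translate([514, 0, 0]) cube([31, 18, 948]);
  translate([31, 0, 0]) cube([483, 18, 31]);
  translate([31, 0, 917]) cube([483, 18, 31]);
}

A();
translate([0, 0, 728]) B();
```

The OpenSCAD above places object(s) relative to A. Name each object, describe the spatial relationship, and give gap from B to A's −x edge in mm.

A is a table. B is a picture frame. The picture frame is on top of the table. The gap from the picture frame to the table's −x edge is 0 mm.

The picture frame's min-x is at 0; the table's min-x is 0; gap = 0 mm.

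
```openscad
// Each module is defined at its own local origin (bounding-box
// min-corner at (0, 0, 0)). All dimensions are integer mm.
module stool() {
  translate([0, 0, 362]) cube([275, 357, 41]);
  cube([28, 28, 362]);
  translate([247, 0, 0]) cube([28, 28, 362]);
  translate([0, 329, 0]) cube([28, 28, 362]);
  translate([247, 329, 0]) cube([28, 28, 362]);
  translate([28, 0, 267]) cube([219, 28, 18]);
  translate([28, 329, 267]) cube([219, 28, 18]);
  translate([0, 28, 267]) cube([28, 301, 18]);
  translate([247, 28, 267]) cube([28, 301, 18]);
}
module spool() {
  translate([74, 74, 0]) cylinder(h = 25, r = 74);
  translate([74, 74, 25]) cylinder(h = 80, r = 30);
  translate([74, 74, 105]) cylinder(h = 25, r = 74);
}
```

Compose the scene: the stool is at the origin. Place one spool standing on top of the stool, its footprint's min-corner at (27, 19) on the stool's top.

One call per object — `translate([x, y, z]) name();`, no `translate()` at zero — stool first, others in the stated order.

stool();
translate([27, 19, 403]) spool();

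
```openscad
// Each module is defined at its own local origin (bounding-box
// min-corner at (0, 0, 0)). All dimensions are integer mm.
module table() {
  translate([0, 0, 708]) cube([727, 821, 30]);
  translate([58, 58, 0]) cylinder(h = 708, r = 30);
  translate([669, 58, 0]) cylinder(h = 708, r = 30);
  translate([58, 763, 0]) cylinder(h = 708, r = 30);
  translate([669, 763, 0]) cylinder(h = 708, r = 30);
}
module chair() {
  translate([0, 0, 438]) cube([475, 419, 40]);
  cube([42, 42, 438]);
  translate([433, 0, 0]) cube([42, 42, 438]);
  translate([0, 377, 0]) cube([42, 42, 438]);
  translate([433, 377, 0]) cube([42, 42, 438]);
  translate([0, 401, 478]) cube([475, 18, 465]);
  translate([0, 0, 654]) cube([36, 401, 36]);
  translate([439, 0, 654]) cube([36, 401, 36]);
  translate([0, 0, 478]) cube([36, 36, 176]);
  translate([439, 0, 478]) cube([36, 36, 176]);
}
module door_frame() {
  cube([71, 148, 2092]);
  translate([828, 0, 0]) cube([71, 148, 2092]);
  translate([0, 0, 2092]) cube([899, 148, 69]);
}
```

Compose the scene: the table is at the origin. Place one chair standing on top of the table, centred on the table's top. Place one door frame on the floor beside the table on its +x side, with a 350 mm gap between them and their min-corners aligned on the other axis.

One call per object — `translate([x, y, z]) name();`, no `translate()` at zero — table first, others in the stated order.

table();
translate([126, 201, 738]) chair();
translate([1077, 0, 0]) door_frame();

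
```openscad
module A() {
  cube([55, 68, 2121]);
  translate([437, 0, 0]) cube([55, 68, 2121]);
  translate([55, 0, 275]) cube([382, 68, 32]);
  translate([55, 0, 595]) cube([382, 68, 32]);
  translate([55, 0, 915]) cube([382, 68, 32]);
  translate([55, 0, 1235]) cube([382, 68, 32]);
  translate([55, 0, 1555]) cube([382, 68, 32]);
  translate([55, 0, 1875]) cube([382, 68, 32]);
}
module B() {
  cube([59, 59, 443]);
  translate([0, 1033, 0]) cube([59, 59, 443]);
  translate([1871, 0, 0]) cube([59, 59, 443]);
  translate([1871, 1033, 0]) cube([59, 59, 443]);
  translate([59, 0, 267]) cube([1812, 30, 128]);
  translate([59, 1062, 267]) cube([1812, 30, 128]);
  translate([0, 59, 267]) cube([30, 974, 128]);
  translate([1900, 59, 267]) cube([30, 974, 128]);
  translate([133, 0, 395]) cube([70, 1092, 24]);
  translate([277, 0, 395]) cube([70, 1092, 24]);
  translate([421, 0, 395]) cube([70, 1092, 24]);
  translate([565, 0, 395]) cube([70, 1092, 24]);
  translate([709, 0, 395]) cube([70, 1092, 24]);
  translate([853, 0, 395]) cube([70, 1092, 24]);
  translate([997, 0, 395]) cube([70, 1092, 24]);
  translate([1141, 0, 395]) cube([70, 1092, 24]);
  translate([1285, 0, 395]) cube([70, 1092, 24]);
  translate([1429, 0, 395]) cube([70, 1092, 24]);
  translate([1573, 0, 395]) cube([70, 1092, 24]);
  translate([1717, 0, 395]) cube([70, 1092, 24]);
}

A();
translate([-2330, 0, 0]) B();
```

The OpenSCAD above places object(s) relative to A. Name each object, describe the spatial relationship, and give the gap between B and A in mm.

A is a ladder. B is a bed frame. The bed frame is on the floor beside the ladder on its −x side. The gap between the bed frame and the ladder is 400 mm.

The bed frame's nearest face is 400 mm from the ladder's −x face.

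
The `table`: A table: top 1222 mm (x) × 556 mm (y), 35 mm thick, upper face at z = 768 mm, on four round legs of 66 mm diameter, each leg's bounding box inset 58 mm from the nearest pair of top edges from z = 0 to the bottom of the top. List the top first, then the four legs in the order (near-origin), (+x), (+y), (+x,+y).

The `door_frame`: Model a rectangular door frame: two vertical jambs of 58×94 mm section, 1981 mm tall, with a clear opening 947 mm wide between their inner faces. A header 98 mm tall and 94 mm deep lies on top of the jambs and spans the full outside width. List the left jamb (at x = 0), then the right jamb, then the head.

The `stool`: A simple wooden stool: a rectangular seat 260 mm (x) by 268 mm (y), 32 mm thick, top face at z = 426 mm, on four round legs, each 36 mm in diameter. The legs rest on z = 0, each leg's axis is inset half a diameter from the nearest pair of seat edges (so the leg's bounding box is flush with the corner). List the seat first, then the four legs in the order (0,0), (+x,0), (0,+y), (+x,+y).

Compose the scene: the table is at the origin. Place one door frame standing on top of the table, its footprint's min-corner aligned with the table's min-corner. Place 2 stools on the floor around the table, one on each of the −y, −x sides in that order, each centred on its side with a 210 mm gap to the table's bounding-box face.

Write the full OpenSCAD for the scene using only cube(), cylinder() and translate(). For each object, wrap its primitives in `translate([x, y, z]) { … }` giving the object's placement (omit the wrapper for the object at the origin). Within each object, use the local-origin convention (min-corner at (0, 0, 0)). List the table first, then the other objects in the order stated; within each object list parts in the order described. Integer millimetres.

translate([0, 0, 733]) cube([1222, 556, 35]);
translate([91, 91, 0]) cylinder(h = 733, r = 33);
translate([1131, 91, 0]) cylinder(h = 733, r = 33);
translate([91, 465, 0]) cylinder(h = 733, r = 33);
translate([1131, 465, 0]) cylinder(h = 733, r = 33);
translate([0, 0, 768]) {
  cube([58, 94, 1981]);
  translate([1005, 0, 0]) cube([58, 94, 1981]);
  translate([0, 0, 1981]) cube([1063, 94, 98]);
}
translate([481, -478, 0]) {
  translate([0, 0, 394]) cube([260, 268, 32]);
  translate([18, 18, 0]) cylinder(h = 394, r = 18);
  translate([242, 18, 0]) cylinder(h = 394, r = 18);
  translate([18, 250, 0]) cylinder(h = 394, r = 18);
  translate([242, 250, 0]) cylinder(h = 394, r = 18);
}
translate([-470, 144, 0]) {
  translate([0, 0, 394]) cube([260, 268, 32]);
  translate([18, 18, 0]) cylinder(h = 394, r = 18);
  translate([242, 18, 0]) cylinder(h = 394, r = 18);
  translate([18, 250, 0]) cylinder(h = 394, r = 18);
  translate([242, 250, 0]) cylinder(h = 394, r = 18);
}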